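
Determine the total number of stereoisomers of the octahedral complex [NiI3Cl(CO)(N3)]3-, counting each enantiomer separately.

5

In an octahedral complex each vertex has one trans partner and four cis neighbours.
There are 4 geometric isomers: I mer (3 arrangements); I fac (chiral).
One of these lacks any improper symmetry element and so occurs as an enantiomeric pair, giving 4 + 1 = 5 stereoisomers in total.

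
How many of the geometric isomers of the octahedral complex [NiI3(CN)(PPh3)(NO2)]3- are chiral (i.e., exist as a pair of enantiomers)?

1

An octahedron has six vertices in three trans pairs; every non-trans pair is cis.
The distinct arrangements are (4 in all): I mer (3 arrangements); I fac (chiral).
One of these lacks any improper symmetry element and so occurs as an enantiomeric pair, giving 4 + 1 = 5 stereoisomers in total.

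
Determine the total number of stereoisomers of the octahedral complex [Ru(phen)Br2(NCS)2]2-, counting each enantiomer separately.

4

In an octahedral complex each vertex has one trans partner and four cis neighbours.
Each phen is bidentate and must span two cis positions.
The distinct arrangements are (3 in all): Br trans, NCS cis; Br cis, NCS cis (chiral); Br cis, NCS trans.
One of these lacks any improper symmetry element and so occurs as an enantiomeric pair, giving 3 + 1 = 4 stereoisomers in total.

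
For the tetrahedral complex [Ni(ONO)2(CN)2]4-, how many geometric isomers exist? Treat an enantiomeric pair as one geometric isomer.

1

Only one geometric arrangement is possible.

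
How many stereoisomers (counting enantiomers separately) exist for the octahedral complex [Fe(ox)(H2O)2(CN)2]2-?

Each ox is bidentate and must span two cis positions.
There are 3 geometric isomers: H2O cis, CN trans; H2O cis, CN cis (chiral); H2O trans, CN cis.
One of these lacks any improper symmetry element and so occurs as an enantiomeric pair, giving 3 + 1 = 4 stereoisomers in total.

4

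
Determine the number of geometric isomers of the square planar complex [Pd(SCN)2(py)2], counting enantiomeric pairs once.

2

In a square planar complex each vertex has one trans partner and two cis neighbours.
Systematic placement gives 2 geometric isomers: SCN cis; SCN trans.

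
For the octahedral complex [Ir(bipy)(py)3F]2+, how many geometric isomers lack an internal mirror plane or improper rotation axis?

An octahedron has six vertices in three trans pairs; every non-trans pair is cis.
Each bipy is bidentate and must span two cis positions.
Systematic placement gives 2 geometric isomers: py mer; py fac.
Each arrangement has an internal mirror plane or centre of symmetry, so none is chiral.

0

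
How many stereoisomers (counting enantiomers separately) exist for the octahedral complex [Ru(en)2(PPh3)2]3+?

3

In an octahedral complex each vertex has one trans partner and four cis neighbours.
Each en is bidentate and must span two cis positions.
Systematic placement gives 2 geometric isomers: PPh3 trans; PPh3 cis (chiral).
One of these lacks any improper symmetry element and so occurs as an enantiomeric pair, giving 2 + 1 = 3 stereoisomers in total.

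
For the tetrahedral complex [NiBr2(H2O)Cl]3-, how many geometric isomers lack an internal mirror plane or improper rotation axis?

Only one geometric arrangement is possible.

0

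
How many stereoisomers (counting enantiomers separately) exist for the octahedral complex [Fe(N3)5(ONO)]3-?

Only one geometric arrangement is possible.

1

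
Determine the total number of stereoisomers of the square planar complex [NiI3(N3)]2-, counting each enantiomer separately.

1

In a square planar complex each vertex has one trans partner and two cis neighbours.
Only one geometric arrangement is possible.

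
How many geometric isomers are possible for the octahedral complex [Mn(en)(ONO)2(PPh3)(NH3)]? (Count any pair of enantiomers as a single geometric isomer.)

Each en is bidentate and must span two cis positions.
There are 4 geometric isomers: ONO cis (3 arrangements, 2 chiral); ONO trans.

4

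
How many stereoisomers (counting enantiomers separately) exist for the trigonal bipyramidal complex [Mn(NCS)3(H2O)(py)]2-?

A trigonal bipyramid has two axial and three equatorial sites, which are chemically inequivalent.
Working through the distinct placements yields 4 geometric isomers: H2O axial, py equatorial; H2O axial, py axial; H2O equatorial, py equatorial; H2O equatorial, py axial.
Each arrangement has an internal mirror plane or centre of symmetry, so none is chiral.

4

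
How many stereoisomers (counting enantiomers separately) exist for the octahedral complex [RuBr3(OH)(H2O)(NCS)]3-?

5

There are 4 geometric isomers: Br mer (3 arrangements); Br fac (chiral).
One of these lacks any improper symmetry element and so occurs as an enantiomeric pair, giving 4 + 1 = 5 stereoisomers in total.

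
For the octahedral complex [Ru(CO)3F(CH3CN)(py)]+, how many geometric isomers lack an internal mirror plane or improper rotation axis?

1

Working through the distinct placements yields 4 geometric isomers: CO mer (3 arrangements); CO fac (chiral).
One of these lacks any improper symmetry element and so occurs as an enantiomeric pair, giving 4 + 1 = 5 stereoisomers in total.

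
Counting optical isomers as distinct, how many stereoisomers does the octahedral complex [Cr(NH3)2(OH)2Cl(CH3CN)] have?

The six octahedral sites form three mutually perpendicular trans pairs.
The distinct arrangements are (6 in all): NH3 trans, OH trans; NH3 cis, OH cis (3 arrangements, 2 chiral); NH3 cis, OH trans; NH3 trans, OH cis.
Of these, 2 lack any improper symmetry element and so occur as enantiomeric pairs, giving 6 + 2 = 8 stereoisomers in total.

8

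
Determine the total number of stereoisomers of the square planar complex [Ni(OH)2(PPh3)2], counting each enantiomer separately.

2

A square has two trans pairs of vertices; adjacent vertices are cis.
Systematic placement gives 2 geometric isomers: OH cis; OH trans.
Each arrangement has an internal mirror plane or centre of symmetry, so none is chiral.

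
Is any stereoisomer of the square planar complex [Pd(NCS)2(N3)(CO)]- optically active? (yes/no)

In a square planar complex each vertex has one trans partner and two cis neighbours.
There are 2 geometric isomers: NCS cis; NCS trans.
Each arrangement has an internal mirror plane or centre of symmetry, so none is chiral.

no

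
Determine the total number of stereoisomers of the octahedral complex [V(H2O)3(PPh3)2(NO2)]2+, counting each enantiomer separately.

In an octahedral complex each vertex has one trans partner and four cis neighbours.
The distinct arrangements are (3 in all): H2O mer, PPh3 trans; H2O mer, PPh3 cis; H2O fac, PPh3 cis.
Each arrangement has an internal mirror plane or centre of symmetry, so none is chiral.

3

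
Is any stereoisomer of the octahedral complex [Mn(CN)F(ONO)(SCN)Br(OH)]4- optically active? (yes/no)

In an octahedral complex each vertex has one trans partner and four cis neighbours.
Exhaustive case analysis gives 15 geometric isomers.
Of these, 15 lack any improper symmetry element and so occur as enantiomeric pairs, giving 15 + 15 = 30 stereoisomers in total.

yes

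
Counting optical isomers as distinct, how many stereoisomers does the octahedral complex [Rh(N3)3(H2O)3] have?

2

An octahedron has six vertices in three trans pairs; every non-trans pair is cis.
There are 2 geometric isomers: N3 mer; N3 fac.
Each arrangement has an internal mirror plane or centre of symmetry, so none is chiral.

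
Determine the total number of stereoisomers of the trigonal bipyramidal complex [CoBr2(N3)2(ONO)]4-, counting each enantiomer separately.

Exhaustive case analysis gives 5 geometric isomers.
One of these lacks any improper symmetry element and so occurs as an enantiomeric pair, giving 5 + 1 = 6 stereoisomers in total.

6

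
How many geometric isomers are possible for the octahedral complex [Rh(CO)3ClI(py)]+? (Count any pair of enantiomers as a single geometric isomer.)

4

There are 4 geometric isomers: CO mer (3 arrangements); CO fac (chiral).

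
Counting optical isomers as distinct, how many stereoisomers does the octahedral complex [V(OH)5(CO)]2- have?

1

Only one geometric arrangement is possible.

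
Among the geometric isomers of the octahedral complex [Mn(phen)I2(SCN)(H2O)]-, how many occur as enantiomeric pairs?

The six octahedral sites form three mutually perpendicular trans pairs.
Each phen is bidentate and must span two cis positions.
Working through the distinct placements yields 4 geometric isomers: I cis (3 arrangements, 2 chiral); I trans.
Of these, 2 lack any improper symmetry element and so occur as enantiomeric pairs, giving 4 + 2 = 6 stereoisomers in total.

2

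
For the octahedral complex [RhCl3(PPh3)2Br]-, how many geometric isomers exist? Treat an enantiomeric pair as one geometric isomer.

3

The distinct arrangements are (3 in all): Cl mer, PPh3 trans; Cl fac, PPh3 cis; Cl mer, PPh3 cis.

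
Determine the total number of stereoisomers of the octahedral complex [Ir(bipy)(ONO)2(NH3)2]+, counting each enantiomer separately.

4

In an octahedral complex each vertex has one trans partner and four cis neighbours.
Each bipy is bidentate and must span two cis positions.
Systematic placement gives 3 geometric isomers: ONO cis, NH3 trans; ONO cis, NH3 cis (chiral); ONO trans, NH3 cis.
One of these lacks any improper symmetry element and so occurs as an enantiomeric pair, giving 3 + 1 = 4 stereoisomers in total.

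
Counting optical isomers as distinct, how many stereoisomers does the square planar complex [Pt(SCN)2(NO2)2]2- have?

Working through the distinct placements yields 2 geometric isomers: SCN cis; SCN trans.
Each arrangement has an internal mirror plane or centre of symmetry, so none is chiral.

2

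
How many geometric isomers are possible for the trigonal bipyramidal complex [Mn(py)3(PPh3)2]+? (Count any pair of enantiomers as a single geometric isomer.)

A trigonal bipyramid has two axial and three equatorial sites, which are chemically inequivalent.
There are 3 geometric isomers: PPh3 both axial; PPh3 one axial, one equatorial; PPh3 both equatorial.

3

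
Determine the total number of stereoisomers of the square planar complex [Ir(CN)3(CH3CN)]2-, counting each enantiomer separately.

In a square planar complex each vertex has one trans partner and two cis neighbours.
Only one geometric arrangement is possible.

1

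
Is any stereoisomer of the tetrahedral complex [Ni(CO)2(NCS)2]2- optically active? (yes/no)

no

In a tetrahedral complex all four positions are equivalent and every pair of ligands is adjacent — there is no cis/trans distinction.
Only one geometric arrangement is possible.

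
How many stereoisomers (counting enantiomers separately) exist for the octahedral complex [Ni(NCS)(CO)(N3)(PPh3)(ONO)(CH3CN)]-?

The six octahedral sites form three mutually perpendicular trans pairs.
Exhaustive case analysis gives 15 geometric isomers.
Of these, 15 lack any improper symmetry element and so occur as enantiomeric pairs, giving 15 + 15 = 30 stereoisomers in total.

30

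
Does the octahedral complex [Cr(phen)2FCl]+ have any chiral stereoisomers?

Each phen is bidentate and must span two cis positions.
There are 2 geometric isomers: F and Cl mutually trans; F and Cl mutually cis (chiral).
One of these lacks any improper symmetry element and so occurs as an enantiomeric pair, giving 2 + 1 = 3 stereoisomers in total.

yes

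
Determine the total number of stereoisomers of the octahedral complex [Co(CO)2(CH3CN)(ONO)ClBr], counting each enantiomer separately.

Exhaustive case analysis gives 9 geometric isomers.
Of these, 6 lack any improper symmetry element and so occur as enantiomeric pairs, giving 9 + 6 = 15 stereoisomers in total.

15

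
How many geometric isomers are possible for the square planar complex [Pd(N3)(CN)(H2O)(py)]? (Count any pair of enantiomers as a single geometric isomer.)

3

In a square planar complex each vertex has one trans partner and two cis neighbours.
The distinct arrangements are (3 in all): (CN/N3 trans, H2O/py trans); (CN/py trans, H2O/N3 trans); (CN/H2O trans, N3/py trans).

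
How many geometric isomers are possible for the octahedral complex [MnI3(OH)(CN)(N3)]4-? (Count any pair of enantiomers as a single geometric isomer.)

Systematic placement gives 4 geometric isomers: I mer (3 arrangements); I fac (chiral).

4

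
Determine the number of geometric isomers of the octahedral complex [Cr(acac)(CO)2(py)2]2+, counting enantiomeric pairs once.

3

Each acac is bidentate and must span two cis positions.
There are 3 geometric isomers: CO trans, py cis; CO cis, py trans; CO cis, py cis (chiral).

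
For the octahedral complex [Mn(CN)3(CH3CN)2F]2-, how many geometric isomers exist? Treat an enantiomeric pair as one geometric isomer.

An octahedron has six vertices in three trans pairs; every non-trans pair is cis.
There are 3 geometric isomers: CN mer, CH3CN trans; CN fac, CH3CN cis; CN mer, CH3CN cis.

3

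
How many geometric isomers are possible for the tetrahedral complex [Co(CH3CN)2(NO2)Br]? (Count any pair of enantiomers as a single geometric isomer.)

All four vertices of a tetrahedron are equivalent and mutually adjacent, so cis/trans isomerism cannot arise.
Only one geometric arrangement is possible.

1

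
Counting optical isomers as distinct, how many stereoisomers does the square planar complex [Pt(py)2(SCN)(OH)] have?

In a square planar complex each vertex has one trans partner and two cis neighbours.
The distinct arrangements are (2 in all): py cis; py trans.
Each arrangement has an internal mirror plane or centre of symmetry, so none is chiral.

2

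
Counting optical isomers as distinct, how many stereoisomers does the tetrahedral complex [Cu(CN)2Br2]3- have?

In a tetrahedral complex all four positions are equivalent and every pair of ligands is adjacent — there is no cis/trans distinction.
Only one geometric arrangement is possible.

1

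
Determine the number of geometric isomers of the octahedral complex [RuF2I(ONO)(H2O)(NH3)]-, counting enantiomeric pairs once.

9

In an octahedral complex each vertex has one trans partner and four cis neighbours.
Systematic enumeration (placing each ligand type in turn and discarding arrangements equivalent by rotation or reflection) gives 9 geometric isomers.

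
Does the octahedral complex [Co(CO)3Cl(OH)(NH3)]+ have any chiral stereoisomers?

yes

The six octahedral sites form three mutually perpendicular trans pairs.
Working through the distinct placements yields 4 geometric isomers: CO mer (3 arrangements); CO fac (chiral).
One of these lacks any improper symmetry element and so occurs as an enantiomeric pair, giving 4 + 1 = 5 stereoisomers in total.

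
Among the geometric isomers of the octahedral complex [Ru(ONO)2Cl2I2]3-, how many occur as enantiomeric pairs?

An octahedron has six vertices in three trans pairs; every non-trans pair is cis.
There are 5 geometric isomers: ONO trans, Cl trans, I trans; ONO cis, Cl trans, I cis; ONO trans, Cl cis, I cis; ONO cis, Cl cis, I cis (chiral); ONO cis, Cl cis, I trans.
One of these lacks any improper symmetry element and so occurs as an enantiomeric pair, giving 5 + 1 = 6 stereoisomers in total.

1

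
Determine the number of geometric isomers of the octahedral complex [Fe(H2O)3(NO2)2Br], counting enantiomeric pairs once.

3

The six octahedral sites form three mutually perpendicular trans pairs.
The distinct arrangements are (3 in all): H2O mer, NO2 trans; H2O fac, NO2 cis; H2O mer, NO2 cis.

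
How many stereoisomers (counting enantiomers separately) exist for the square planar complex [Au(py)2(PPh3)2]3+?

2

A square has two trans pairs of vertices; adjacent vertices are cis.
There are 2 geometric isomers: py cis; py trans.
Each arrangement has an internal mirror plane or centre of symmetry, so none is chiral.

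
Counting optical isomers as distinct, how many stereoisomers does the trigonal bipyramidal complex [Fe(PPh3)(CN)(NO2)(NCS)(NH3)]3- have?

20

In a trigonal bipyramid the two axial positions differ from the three equatorial ones.
Placing the ligands in turn and identifying arrangements related by rotation or reflection leaves 10 distinct geometric isomers.
Of these, 10 lack any improper symmetry element and so occur as enantiomeric pairs, giving 10 + 10 = 20 stereoisomers in total.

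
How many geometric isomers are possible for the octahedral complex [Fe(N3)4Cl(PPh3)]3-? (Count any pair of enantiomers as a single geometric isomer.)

2

Working through the distinct placements yields 2 geometric isomers: Cl and PPh3 mutually cis; Cl and PPh3 mutually trans.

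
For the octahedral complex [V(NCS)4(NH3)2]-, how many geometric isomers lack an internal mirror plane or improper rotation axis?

0

There are 2 geometric isomers: NH3 trans; NH3 cis.
Each arrangement has an internal mirror plane or centre of symmetry, so none is chiral.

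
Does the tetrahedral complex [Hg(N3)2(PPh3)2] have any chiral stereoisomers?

no

In a tetrahedral complex all four positions are equivalent and every pair of ligands is adjacent — there is no cis/trans distinction.
Only one geometric arrangement is possible.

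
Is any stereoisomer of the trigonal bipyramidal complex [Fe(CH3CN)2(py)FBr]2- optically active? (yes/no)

yes

In a trigonal bipyramid the two axial positions differ from the three equatorial ones.
Placing the ligands in turn and identifying arrangements related by rotation or reflection leaves 7 distinct geometric isomers.
Of these, 3 lack any improper symmetry element and so occur as enantiomeric pairs, giving 7 + 3 = 10 stereoisomers in total.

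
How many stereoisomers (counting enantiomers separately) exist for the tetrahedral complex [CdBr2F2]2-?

In a tetrahedral complex all four positions are equivalent and every pair of ligands is adjacent — there is no cis/trans distinction.
Only one geometric arrangement is possible.

1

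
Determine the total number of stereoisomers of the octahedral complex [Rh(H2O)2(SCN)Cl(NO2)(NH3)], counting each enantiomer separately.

15

In an octahedral complex each vertex has one trans partner and four cis neighbours.
Exhaustive case analysis gives 9 geometric isomers.
Of these, 6 lack any improper symmetry element and so occur as enantiomeric pairs, giving 9 + 6 = 15 stereoisomers in total.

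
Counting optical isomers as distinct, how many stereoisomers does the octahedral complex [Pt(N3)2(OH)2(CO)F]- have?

The distinct arrangements are (6 in all): N3 trans, OH trans; N3 cis, OH cis (3 arrangements, 2 chiral); N3 cis, OH trans; N3 trans, OH cis.
Of these, 2 lack any improper symmetry element and so occur as enantiomeric pairs, giving 6 + 2 = 8 stereoisomers in total.

8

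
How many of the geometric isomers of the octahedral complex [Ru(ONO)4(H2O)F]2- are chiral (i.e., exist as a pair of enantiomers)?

In an octahedral complex each vertex has one trans partner and four cis neighbours.
Systematic placement gives 2 geometric isomers: H2O and F mutually trans; H2O and F mutually cis.
Each arrangement has an internal mirror plane or centre of symmetry, so none is chiral.

0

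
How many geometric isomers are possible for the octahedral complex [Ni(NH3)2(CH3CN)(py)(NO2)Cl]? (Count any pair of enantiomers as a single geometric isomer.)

In an octahedral complex each vertex has one trans partner and four cis neighbours.
Systematic enumeration (placing each ligand type in turn and discarding arrangements equivalent by rotation or reflection) gives 9 geometric isomers.

9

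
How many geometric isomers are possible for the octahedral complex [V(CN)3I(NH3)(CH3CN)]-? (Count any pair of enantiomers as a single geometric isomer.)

There are 4 geometric isomers: CN mer (3 arrangements); CN fac (chiral).

4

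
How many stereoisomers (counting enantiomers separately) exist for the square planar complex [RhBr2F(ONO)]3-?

There are 2 geometric isomers: Br cis; Br trans.
Each arrangement has an internal mirror plane or centre of symmetry, so none is chiral.

2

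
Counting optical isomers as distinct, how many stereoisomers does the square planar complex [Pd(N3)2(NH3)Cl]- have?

2

In a square planar complex each vertex has one trans partner and two cis neighbours.
Working through the distinct placements yields 2 geometric isomers: N3 cis; N3 trans.
Each arrangement has an internal mirror plane or centre of symmetry, so none is chiral.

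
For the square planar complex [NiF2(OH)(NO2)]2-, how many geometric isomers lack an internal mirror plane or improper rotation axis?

0

In a square planar complex each vertex has one trans partner and two cis neighbours.
There are 2 geometric isomers: F cis; F trans.
Each arrangement has an internal mirror plane or centre of symmetry, so none is chiral.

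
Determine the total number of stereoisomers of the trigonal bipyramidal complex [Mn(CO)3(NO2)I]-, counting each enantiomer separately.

In a trigonal bipyramid the two axial positions differ from the three equatorial ones.
The distinct arrangements are (4 in all): NO2 equatorial, I equatorial; NO2 equatorial, I axial; NO2 axial, I equatorial; NO2 axial, I axial.
Each arrangement has an internal mirror plane or centre of symmetry, so none is chiral.

4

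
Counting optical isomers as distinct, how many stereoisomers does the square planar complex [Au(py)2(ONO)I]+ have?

2

A square has two trans pairs of vertices; adjacent vertices are cis.
The distinct arrangements are (2 in all): py cis; py trans.
Each arrangement has an internal mirror plane or centre of symmetry, so none is chiral.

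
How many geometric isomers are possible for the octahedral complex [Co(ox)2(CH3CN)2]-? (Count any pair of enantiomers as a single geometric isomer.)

2

The six octahedral sites form three mutually perpendicular trans pairs.
Each ox is bidentate and must span two cis positions.
The distinct arrangements are (2 in all): CH3CN trans; CH3CN cis (chiral).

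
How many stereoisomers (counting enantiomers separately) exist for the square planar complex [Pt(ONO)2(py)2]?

There are 2 geometric isomers: ONO cis; ONO trans.
Each arrangement has an internal mirror plane or centre of symmetry, so none is chiral.

2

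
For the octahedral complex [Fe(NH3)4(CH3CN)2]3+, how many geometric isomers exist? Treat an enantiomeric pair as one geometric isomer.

The distinct arrangements are (2 in all): CH3CN trans; CH3CN cis.

2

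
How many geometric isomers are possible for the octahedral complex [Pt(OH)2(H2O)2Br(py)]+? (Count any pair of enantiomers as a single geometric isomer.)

6

Working through the distinct placements yields 6 geometric isomers: OH cis, H2O cis (3 arrangements, 2 chiral); OH trans, H2O cis; OH cis, H2O trans; OH trans, H2O trans.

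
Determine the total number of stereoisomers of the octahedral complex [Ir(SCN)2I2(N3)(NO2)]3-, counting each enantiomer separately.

8

In an octahedral complex each vertex has one trans partner and four cis neighbours.
The distinct arrangements are (6 in all): SCN trans, I trans; SCN cis, I trans; SCN trans, I cis; SCN cis, I cis (3 arrangements, 2 chiral).
Of these, 2 lack any improper symmetry element and so occur as enantiomeric pairs, giving 6 + 2 = 8 stereoisomers in total.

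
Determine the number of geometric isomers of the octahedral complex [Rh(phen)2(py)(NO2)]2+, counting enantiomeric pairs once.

Each phen is bidentate and must span two cis positions.
Systematic placement gives 2 geometric isomers: py and NO2 mutually cis (chiral); py and NO2 mutually trans.

2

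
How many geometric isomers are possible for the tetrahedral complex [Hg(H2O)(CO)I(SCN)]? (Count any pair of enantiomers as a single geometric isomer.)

1

All four vertices of a tetrahedron are equivalent and mutually adjacent, so cis/trans isomerism cannot arise.
Only one geometric arrangement is possible; it has no improper symmetry element, so it exists as a pair of enantiomers (2 stereoisomers).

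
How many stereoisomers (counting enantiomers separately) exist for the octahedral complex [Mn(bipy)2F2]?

3

In an octahedral complex each vertex has one trans partner and four cis neighbours.
Each bipy is bidentate and must span two cis positions.
Systematic placement gives 2 geometric isomers: F trans; F cis (chiral).
One of these lacks any improper symmetry element and so occurs as an enantiomeric pair, giving 2 + 1 = 3 stereoisomers in total.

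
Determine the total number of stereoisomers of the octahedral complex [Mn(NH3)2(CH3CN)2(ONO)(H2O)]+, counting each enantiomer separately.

8

There are 6 geometric isomers: NH3 cis, CH3CN trans; NH3 trans, CH3CN trans; NH3 cis, CH3CN cis (3 arrangements, 2 chiral); NH3 trans, CH3CN cis.
Of these, 2 lack any improper symmetry element and so occur as enantiomeric pairs, giving 6 + 2 = 8 stereoisomers in total.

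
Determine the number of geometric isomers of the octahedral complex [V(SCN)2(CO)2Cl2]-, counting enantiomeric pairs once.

An octahedron has six vertices in three trans pairs; every non-trans pair is cis.
Systematic placement gives 5 geometric isomers: SCN trans, CO trans, Cl trans; SCN cis, CO trans, Cl cis; SCN trans, CO cis, Cl cis; SCN cis, CO cis, Cl cis (chiral); SCN cis, CO cis, Cl trans.

5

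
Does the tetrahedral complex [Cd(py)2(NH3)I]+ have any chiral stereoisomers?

no

Only one geometric arrangement is possible.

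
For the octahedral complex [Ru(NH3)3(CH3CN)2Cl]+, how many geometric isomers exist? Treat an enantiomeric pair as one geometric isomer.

3

Working through the distinct placements yields 3 geometric isomers: NH3 mer, CH3CN trans; NH3 mer, CH3CN cis; NH3 fac, CH3CN cis.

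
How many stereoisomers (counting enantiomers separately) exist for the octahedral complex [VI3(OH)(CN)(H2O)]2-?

There are 4 geometric isomers: I mer (3 arrangements); I fac (chiral).
One of these lacks any improper symmetry element and so occurs as an enantiomeric pair, giving 4 + 1 = 5 stereoisomers in total.

5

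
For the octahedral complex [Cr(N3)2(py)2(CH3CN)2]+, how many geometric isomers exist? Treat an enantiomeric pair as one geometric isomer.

5

An octahedron has six vertices in three trans pairs; every non-trans pair is cis.
Systematic placement gives 5 geometric isomers: N3 trans, py trans, CH3CN trans; N3 cis, py cis, CH3CN trans; N3 cis, py trans, CH3CN cis; N3 cis, py cis, CH3CN cis (chiral); N3 trans, py cis, CH3CN cis.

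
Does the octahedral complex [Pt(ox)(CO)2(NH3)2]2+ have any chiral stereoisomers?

Each ox is bidentate and must span two cis positions.
There are 3 geometric isomers: CO trans, NH3 cis; CO cis, NH3 cis (chiral); CO cis, NH3 trans.
One of these lacks any improper symmetry element and so occurs as an enantiomeric pair, giving 3 + 1 = 4 stereoisomers in total.

yes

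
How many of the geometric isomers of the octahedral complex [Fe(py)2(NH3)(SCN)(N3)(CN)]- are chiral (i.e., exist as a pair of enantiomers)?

An octahedron has six vertices in three trans pairs; every non-trans pair is cis.
Placing the ligands in turn and identifying arrangements related by rotation or reflection leaves 9 distinct geometric isomers.
Of these, 6 lack any improper symmetry element and so occur as enantiomeric pairs, giving 9 + 6 = 15 stereoisomers in total.

6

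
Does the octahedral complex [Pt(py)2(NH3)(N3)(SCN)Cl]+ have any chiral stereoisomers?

Placing the ligands in turn and identifying arrangements related by rotation or reflection leaves 9 distinct geometric isomers.
Of these, 6 lack any improper symmetry element and so occur as enantiomeric pairs, giving 9 + 6 = 15 stereoisomers in total.

yes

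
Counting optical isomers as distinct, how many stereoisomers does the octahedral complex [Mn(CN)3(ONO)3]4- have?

The distinct arrangements are (2 in all): CN mer; CN fac.
Each arrangement has an internal mirror plane or centre of symmetry, so none is chiral.

2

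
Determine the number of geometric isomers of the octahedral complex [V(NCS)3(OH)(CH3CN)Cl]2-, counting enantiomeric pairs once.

In an octahedral complex each vertex has one trans partner and four cis neighbours.
There are 4 geometric isomers: NCS mer (3 arrangements); NCS fac (chiral).

4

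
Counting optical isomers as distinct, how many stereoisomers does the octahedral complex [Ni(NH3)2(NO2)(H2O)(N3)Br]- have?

In an octahedral complex each vertex has one trans partner and four cis neighbours.
Systematic enumeration (placing each ligand type in turn and discarding arrangements equivalent by rotation or reflection) gives 9 geometric isomers.
Of these, 6 lack any improper symmetry element and so occur as enantiomeric pairs, giving 9 + 6 = 15 stereoisomers in total.

15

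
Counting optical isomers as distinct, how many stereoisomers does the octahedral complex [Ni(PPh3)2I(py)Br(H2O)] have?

15

The six octahedral sites form three mutually perpendicular trans pairs.
Placing the ligands in turn and identifying arrangements related by rotation or reflection leaves 9 distinct geometric isomers.
Of these, 6 lack any improper symmetry element and so occur as enantiomeric pairs, giving 9 + 6 = 15 stereoisomers in total.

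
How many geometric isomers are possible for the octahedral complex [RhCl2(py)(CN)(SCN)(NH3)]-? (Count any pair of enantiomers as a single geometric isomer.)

9

An octahedron has six vertices in three trans pairs; every non-trans pair is cis.
Exhaustive case analysis gives 9 geometric isomers.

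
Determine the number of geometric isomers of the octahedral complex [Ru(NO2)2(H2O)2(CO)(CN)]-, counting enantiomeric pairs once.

6

The distinct arrangements are (6 in all): NO2 trans, H2O trans; NO2 cis, H2O cis (3 arrangements, 2 chiral); NO2 trans, H2O cis; NO2 cis, H2O trans.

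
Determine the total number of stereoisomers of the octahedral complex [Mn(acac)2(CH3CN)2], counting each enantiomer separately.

3

An octahedron has six vertices in three trans pairs; every non-trans pair is cis.
Each acac is bidentate and must span two cis positions.
Working through the distinct placements yields 2 geometric isomers: CH3CN trans; CH3CN cis (chiral).
One of these lacks any improper symmetry element and so occurs as an enantiomeric pair, giving 2 + 1 = 3 stereoisomers in total.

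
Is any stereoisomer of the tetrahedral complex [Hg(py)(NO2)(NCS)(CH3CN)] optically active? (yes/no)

yes

All four vertices of a tetrahedron are equivalent and mutually adjacent, so cis/trans isomerism cannot arise.
Only one geometric arrangement is possible; it has no improper symmetry element, so it exists as a pair of enantiomers (2 stereoisomers).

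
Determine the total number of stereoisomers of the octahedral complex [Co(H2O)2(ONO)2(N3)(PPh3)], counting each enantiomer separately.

8

The six octahedral sites form three mutually perpendicular trans pairs.
There are 6 geometric isomers: H2O trans, ONO cis; H2O trans, ONO trans; H2O cis, ONO cis (3 arrangements, 2 chiral); H2O cis, ONO trans.
Of these, 2 lack any improper symmetry element and so occur as enantiomeric pairs, giving 6 + 2 = 8 stereoisomers in total.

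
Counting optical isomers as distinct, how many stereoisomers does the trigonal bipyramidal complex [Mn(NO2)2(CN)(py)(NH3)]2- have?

10

In a trigonal bipyramid the two axial positions differ from the three equatorial ones.
Exhaustive case analysis gives 7 geometric isomers.
Of these, 3 lack any improper symmetry element and so occur as enantiomeric pairs, giving 7 + 3 = 10 stereoisomers in total.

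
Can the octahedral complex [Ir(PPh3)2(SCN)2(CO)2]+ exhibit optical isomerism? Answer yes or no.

yes

An octahedron has six vertices in three trans pairs; every non-trans pair is cis.
There are 5 geometric isomers: PPh3 trans, SCN trans, CO trans; PPh3 cis, SCN cis, CO trans; PPh3 cis, SCN trans, CO cis; PPh3 cis, SCN cis, CO cis (chiral); PPh3 trans, SCN cis, CO cis.
One of these lacks any improper symmetry element and so occurs as an enantiomeric pair, giving 5 + 1 = 6 stereoisomers in total.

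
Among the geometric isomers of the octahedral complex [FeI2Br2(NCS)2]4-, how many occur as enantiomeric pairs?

1

In an octahedral complex each vertex has one trans partner and four cis neighbours.
Systematic placement gives 5 geometric isomers: I trans, Br trans, NCS trans; I cis, Br trans, NCS cis; I cis, Br cis, NCS trans; I cis, Br cis, NCS cis (chiral); I trans, Br cis, NCS cis.
One of these lacks any improper symmetry element and so occurs as an enantiomeric pair, giving 5 + 1 = 6 stereoisomers in total.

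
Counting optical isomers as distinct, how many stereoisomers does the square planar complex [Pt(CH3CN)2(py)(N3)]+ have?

There are 2 geometric isomers: CH3CN cis; CH3CN trans.
Each arrangement has an internal mirror plane or centre of symmetry, so none is chiral.

2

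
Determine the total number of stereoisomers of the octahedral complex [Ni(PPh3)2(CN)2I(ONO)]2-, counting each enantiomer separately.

In an octahedral complex each vertex has one trans partner and four cis neighbours.
Working through the distinct placements yields 6 geometric isomers: PPh3 trans, CN trans; PPh3 cis, CN trans; PPh3 trans, CN cis; PPh3 cis, CN cis (3 arrangements, 2 chiral).
Of these, 2 lack any improper symmetry element and so occur as enantiomeric pairs, giving 6 + 2 = 8 stereoisomers in total.

8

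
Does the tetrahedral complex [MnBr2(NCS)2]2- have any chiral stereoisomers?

no

In a tetrahedral complex all four positions are equivalent and every pair of ligands is adjacent — there is no cis/trans distinction.
Only one geometric arrangement is possible.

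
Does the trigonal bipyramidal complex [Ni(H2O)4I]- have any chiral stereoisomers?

no

In a trigonal bipyramid the two axial positions differ from the three equatorial ones.
Working through the distinct placements yields 2 geometric isomers: I equatorial; I axial.
Each arrangement has an internal mirror plane or centre of symmetry, so none is chiral.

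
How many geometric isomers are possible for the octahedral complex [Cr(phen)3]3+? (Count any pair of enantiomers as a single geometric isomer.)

1

An octahedron has six vertices in three trans pairs; every non-trans pair is cis.
Each phen is bidentate and must span two cis positions.
Only one geometric arrangement is possible; it has no improper symmetry element, so it exists as a pair of enantiomers (2 stereoisomers).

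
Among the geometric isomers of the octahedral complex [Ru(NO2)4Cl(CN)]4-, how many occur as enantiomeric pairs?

An octahedron has six vertices in three trans pairs; every non-trans pair is cis.
Systematic placement gives 2 geometric isomers: Cl and CN mutually trans; Cl and CN mutually cis.
Each arrangement has an internal mirror plane or centre of symmetry, so none is chiral.

0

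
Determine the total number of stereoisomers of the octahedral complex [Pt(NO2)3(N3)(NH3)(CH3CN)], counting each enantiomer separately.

There are 4 geometric isomers: NO2 mer (3 arrangements); NO2 fac (chiral).
One of these lacks any improper symmetry element and so occurs as an enantiomeric pair, giving 4 + 1 = 5 stereoisomers in total.

5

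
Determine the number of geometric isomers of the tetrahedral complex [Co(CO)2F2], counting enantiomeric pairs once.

1

Only one geometric arrangement is possible.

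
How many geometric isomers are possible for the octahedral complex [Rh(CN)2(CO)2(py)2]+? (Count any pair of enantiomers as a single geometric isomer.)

In an octahedral complex each vertex has one trans partner and four cis neighbours.
The distinct arrangements are (5 in all): CN trans, CO trans, py trans; CN trans, CO cis, py cis; CN cis, CO cis, py trans; CN cis, CO cis, py cis (chiral); CN cis, CO trans, py cis.

5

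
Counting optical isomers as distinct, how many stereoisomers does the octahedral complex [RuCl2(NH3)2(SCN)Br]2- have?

Systematic placement gives 6 geometric isomers: Cl cis, NH3 cis (3 arrangements, 2 chiral); Cl cis, NH3 trans; Cl trans, NH3 cis; Cl trans, NH3 trans.
Of these, 2 lack any improper symmetry element and so occur as enantiomeric pairs, giving 6 + 2 = 8 stereoisomers in total.

8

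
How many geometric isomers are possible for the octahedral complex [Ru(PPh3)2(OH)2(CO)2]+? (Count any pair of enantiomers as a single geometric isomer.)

In an octahedral complex each vertex has one trans partner and four cis neighbours.
Working through the distinct placements yields 5 geometric isomers: PPh3 trans, OH trans, CO trans; PPh3 cis, OH cis, CO trans; PPh3 trans, OH cis, CO cis; PPh3 cis, OH cis, CO cis (chiral); PPh3 cis, OH trans, CO cis.

5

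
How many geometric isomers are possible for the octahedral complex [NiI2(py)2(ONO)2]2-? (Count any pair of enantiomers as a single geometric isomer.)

5

An octahedron has six vertices in three trans pairs; every non-trans pair is cis.
The distinct arrangements are (5 in all): I trans, py trans, ONO trans; I trans, py cis, ONO cis; I cis, py trans, ONO cis; I cis, py cis, ONO cis (chiral); I cis, py cis, ONO trans.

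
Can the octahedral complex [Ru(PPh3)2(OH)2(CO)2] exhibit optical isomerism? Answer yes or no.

yes

The six octahedral sites form three mutually perpendicular trans pairs.
Working through the distinct placements yields 5 geometric isomers: PPh3 trans, OH trans, CO trans; PPh3 cis, OH cis, CO trans; PPh3 trans, OH cis, CO cis; PPh3 cis, OH cis, CO cis (chiral); PPh3 cis, OH trans, CO cis.
One of these lacks any improper symmetry element and so occurs as an enantiomeric pair, giving 5 + 1 = 6 stereoisomers in total.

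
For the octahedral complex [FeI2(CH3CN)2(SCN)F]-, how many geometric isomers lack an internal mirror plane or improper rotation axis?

2

The six octahedral sites form three mutually perpendicular trans pairs.
Working through the distinct placements yields 6 geometric isomers: I cis, CH3CN trans; I trans, CH3CN trans; I cis, CH3CN cis (3 arrangements, 2 chiral); I trans, CH3CN cis.
Of these, 2 lack any improper symmetry element and so occur as enantiomeric pairs, giving 6 + 2 = 8 stereoisomers in total.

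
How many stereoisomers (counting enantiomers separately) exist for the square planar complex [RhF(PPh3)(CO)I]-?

3

There are 3 geometric isomers: (CO/I trans, F/PPh3 trans); (CO/PPh3 trans, F/I trans); (CO/F trans, I/PPh3 trans).
Each arrangement has an internal mirror plane or centre of symmetry, so none is chiral.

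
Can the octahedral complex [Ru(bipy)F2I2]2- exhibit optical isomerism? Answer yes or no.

An octahedron has six vertices in three trans pairs; every non-trans pair is cis.
Each bipy is bidentate and must span two cis positions.
Systematic placement gives 3 geometric isomers: F trans, I cis; F cis, I cis (chiral); F cis, I trans.
One of these lacks any improper symmetry element and so occurs as an enantiomeric pair, giving 3 + 1 = 4 stereoisomers in total.

yes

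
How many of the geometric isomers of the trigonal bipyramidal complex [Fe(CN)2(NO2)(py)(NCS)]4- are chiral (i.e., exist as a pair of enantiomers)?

3

In a trigonal bipyramid the two axial positions differ from the three equatorial ones.
Systematic enumeration (placing each ligand type in turn and discarding arrangements equivalent by rotation or reflection) gives 7 geometric isomers.
Of these, 3 lack any improper symmetry element and so occur as enantiomeric pairs, giving 7 + 3 = 10 stereoisomers in total.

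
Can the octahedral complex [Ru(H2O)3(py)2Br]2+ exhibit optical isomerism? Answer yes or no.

no

The six octahedral sites form three mutually perpendicular trans pairs.
The distinct arrangements are (3 in all): H2O mer, py trans; H2O fac, py cis; H2O mer, py cis.
Each arrangement has an internal mirror plane or centre of symmetry, so none is chiral.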